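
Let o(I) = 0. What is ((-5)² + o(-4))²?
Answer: 625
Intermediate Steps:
((-5)² + o(-4))² = ((-5)² + 0)² = (25 + 0)² = 25² = 625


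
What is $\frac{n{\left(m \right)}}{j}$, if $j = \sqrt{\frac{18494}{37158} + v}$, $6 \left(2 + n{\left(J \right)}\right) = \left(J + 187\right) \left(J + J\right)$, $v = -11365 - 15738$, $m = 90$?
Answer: $- \frac{4154 i \sqrt{9355221168810}}{251768695} \approx - 50.465 i$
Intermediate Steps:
$v = -27103$ ($v = -11365 - 15738 = -27103$)
$n{\left(J \right)} = -2 + \frac{J \left(187 + J\right)}{3}$ ($n{\left(J \right)} = -2 + \frac{\left(J + 187\right) \left(J + J\right)}{6} = -2 + \frac{\left(187 + J\right) 2 J}{6} = -2 + \frac{2 J \left(187 + J\right)}{6} = -2 + \frac{J \left(187 + J\right)}{3}$)
$j = \frac{i \sqrt{9355221168810}}{18579}$ ($j = \sqrt{\frac{18494}{37158} - 27103} = \sqrt{18494 \cdot \frac{1}{37158} - 27103} = \sqrt{\frac{9247}{18579} - 27103} = \sqrt{- \frac{503537390}{18579}} = \frac{i \sqrt{9355221168810}}{18579} \approx 164.63 i$)
$\frac{n{\left(m \right)}}{j} = \frac{-2 + \frac{90^{2}}{3} + \frac{187}{3} \cdot 90}{\frac{1}{18579} i \sqrt{9355221168810}} = \left(-2 + \frac{1}{3} \cdot 8100 + 5610\right) \left(- \frac{i \sqrt{9355221168810}}{503537390}\right) = \left(-2 + 2700 + 5610\right) \left(- \frac{i \sqrt{9355221168810}}{503537390}\right) = 8308 \left(- \frac{i \sqrt{9355221168810}}{503537390}\right) = - \frac{4154 i \sqrt{9355221168810}}{251768695}$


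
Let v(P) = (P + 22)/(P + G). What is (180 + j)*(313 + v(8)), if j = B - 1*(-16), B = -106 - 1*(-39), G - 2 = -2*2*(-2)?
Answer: 40592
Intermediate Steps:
G = 10 (G = 2 - 2*2*(-2) = 2 - 4*(-2) = 2 + 8 = 10)
B = -67 (B = -106 + 39 = -67)
j = -51 (j = -67 - 1*(-16) = -67 + 16 = -51)
v(P) = (22 + P)/(10 + P) (v(P) = (P + 22)/(P + 10) = (22 + P)/(10 + P))
(180 + j)*(313 + v(8)) = (180 - 51)*(313 + (22 + 8)/(10 + 8)) = 129*(313 + 30/18) = 129*(313 + (1/18)*30) = 129*(313 + 5/3) = 129*(944/3) = 40592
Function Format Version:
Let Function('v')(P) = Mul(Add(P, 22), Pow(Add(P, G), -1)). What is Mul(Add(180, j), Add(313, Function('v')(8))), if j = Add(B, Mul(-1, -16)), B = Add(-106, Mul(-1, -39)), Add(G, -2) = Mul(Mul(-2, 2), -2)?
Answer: 40592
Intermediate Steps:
G = 10 (G = Add(2, Mul(Mul(-2, 2), -2)) = Add(2, Mul(-4, -2)) = Add(2, 8) = 10)
B = -67 (B = Add(-106, 39) = -67)
j = -51 (j = Add(-67, Mul(-1, -16)) = Add(-67, 16) = -51)
Function('v')(P) = Mul(Pow(Add(10, P), -1), Add(22, P)) (Function('v')(P) = Mul(Add(P, 22), Pow(Add(P, 10), -1)) = Mul(Add(22, P), Pow(Add(10, P), -1)) = Mul(Pow(Add(10, P), -1), Add(22, P)))
Mul(Add(180, j), Add(313, Function('v')(8))) = Mul(Add(180, -51), Add(313, Mul(Pow(Add(10, 8), -1), Add(22, 8)))) = Mul(129, Add(313, Mul(Pow(18, -1), 30))) = Mul(129, Add(313, Mul(Rational(1, 18), 30))) = Mul(129, Add(313, Rational(5, 3))) = Mul(129, Rational(944, 3)) = 40592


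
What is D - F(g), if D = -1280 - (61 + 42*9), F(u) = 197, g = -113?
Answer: -1916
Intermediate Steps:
D = -1719 (D = -1280 - (61 + 378) = -1280 - 1*439 = -1280 - 439 = -1719)
D - F(g) = -1719 - 1*197 = -1719 - 197 = -1916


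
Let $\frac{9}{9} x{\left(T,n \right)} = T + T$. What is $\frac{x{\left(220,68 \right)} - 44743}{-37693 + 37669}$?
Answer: $\frac{44303}{24} \approx 1846.0$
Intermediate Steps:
$x{\left(T,n \right)} = 2 T$ ($x{\left(T,n \right)} = T + T = 2 T$)
$\frac{x{\left(220,68 \right)} - 44743}{-37693 + 37669} = \frac{2 \cdot 220 - 44743}{-37693 + 37669} = \frac{440 - 44743}{-24} = \left(-44303\right) \left(- \frac{1}{24}\right) = \frac{44303}{24}$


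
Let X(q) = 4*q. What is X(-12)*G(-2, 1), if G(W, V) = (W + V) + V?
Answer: 0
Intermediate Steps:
G(W, V) = W + 2*V (G(W, V) = (V + W) + V = W + 2*V)
X(-12)*G(-2, 1) = (4*(-12))*(-2 + 2*1) = -48*(-2 + 2) = -48*0 = 0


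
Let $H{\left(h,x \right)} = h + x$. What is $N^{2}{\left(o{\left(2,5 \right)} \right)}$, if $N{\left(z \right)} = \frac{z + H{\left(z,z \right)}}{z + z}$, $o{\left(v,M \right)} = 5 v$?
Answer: $\frac{9}{4} \approx 2.25$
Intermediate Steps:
$N{\left(z \right)} = \frac{3}{2}$ ($N{\left(z \right)} = \frac{z + \left(z + z\right)}{z + z} = \frac{z + 2 z}{2 z} = 3 z \frac{1}{2 z} = \frac{3}{2}$)
$N^{2}{\left(o{\left(2,5 \right)} \right)} = \left(\frac{3}{2}\right)^{2} = \frac{9}{4}$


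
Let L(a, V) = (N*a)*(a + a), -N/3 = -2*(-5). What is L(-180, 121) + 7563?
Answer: -1936437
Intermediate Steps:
N = -30 (N = -(-6)*(-5) = -3*10 = -30)
L(a, V) = -60*a² (L(a, V) = (-30*a)*(a + a) = (-30*a)*(2*a) = -60*a²)
L(-180, 121) + 7563 = -60*(-180)² + 7563 = -60*32400 + 7563 = -1944000 + 7563 = -1936437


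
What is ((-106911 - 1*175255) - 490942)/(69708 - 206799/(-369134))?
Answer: -285380448472/25731799671 ≈ -11.091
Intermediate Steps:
((-106911 - 1*175255) - 490942)/(69708 - 206799/(-369134)) = ((-106911 - 175255) - 490942)/(69708 - 206799*(-1/369134)) = (-282166 - 490942)/(69708 + 206799/369134) = -773108/25731799671/369134 = -773108*369134/25731799671 = -285380448472/25731799671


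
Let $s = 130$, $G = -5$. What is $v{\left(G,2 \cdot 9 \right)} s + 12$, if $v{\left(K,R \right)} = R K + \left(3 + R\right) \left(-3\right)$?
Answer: $-19878$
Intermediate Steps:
$v{\left(K,R \right)} = -9 - 3 R + K R$ ($v{\left(K,R \right)} = K R - \left(9 + 3 R\right) = -9 - 3 R + K R$)
$v{\left(G,2 \cdot 9 \right)} s + 12 = \left(-9 - 3 \cdot 2 \cdot 9 - 5 \cdot 2 \cdot 9\right) 130 + 12 = \left(-9 - 54 - 90\right) 130 + 12 = \left(-153\right) 130 + 12 = -19890 + 12 = -19878$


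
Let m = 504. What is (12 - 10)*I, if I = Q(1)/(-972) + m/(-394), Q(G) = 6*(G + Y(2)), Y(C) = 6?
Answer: -42203/15957 ≈ -2.6448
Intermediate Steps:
Q(G) = 36 + 6*G (Q(G) = 6*(G + 6) = 6*(6 + G) = 36 + 6*G)
I = -42203/31914 (I = (36 + 6*1)/(-972) + 504/(-394) = (36 + 6)*(-1/972) + 504*(-1/394) = 42*(-1/972) - 252/197 = -7/162 - 252/197 = -42203/31914 ≈ -1.3224)
(12 - 10)*I = (12 - 10)*(-42203/31914) = 2*(-42203/31914) = -42203/15957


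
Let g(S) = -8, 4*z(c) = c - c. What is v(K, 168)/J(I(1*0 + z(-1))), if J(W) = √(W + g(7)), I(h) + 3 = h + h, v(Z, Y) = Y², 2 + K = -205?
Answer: -28224*I*√11/11 ≈ -8509.9*I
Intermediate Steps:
z(c) = 0 (z(c) = (c - c)/4 = (¼)*0 = 0)
K = -207 (K = -2 - 205 = -207)
I(h) = -3 + 2*h (I(h) = -3 + (h + h) = -3 + 2*h)
J(W) = √(-8 + W) (J(W) = √(W - 8) = √(-8 + W))
v(K, 168)/J(I(1*0 + z(-1))) = 168²/(√(-8 + (-3 + 2*(1*0 + 0)))) = 28224/(√(-8 + (-3 + 2*(0 + 0)))) = 28224/(√(-8 + (-3 + 2*0))) = 28224/(√(-8 + (-3 + 0))) = 28224/(√(-8 - 3)) = 28224/(√(-11)) = 28224/((I*√11)) = 28224*(-I*√11/11) = -28224*I*√11/11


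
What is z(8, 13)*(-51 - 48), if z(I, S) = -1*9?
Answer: 891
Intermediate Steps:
z(I, S) = -9
z(8, 13)*(-51 - 48) = -9*(-51 - 48) = -9*(-99) = 891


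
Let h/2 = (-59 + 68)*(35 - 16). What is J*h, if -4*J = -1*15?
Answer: 2565/2 ≈ 1282.5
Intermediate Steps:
J = 15/4 (J = -(-1)*15/4 = -¼*(-15) = 15/4 ≈ 3.7500)
h = 342 (h = 2*((-59 + 68)*(35 - 16)) = 2*(9*19) = 2*171 = 342)
J*h = (15/4)*342 = 2565/2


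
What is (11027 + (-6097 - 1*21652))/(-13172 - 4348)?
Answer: 2787/2920 ≈ 0.95445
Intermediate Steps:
(11027 + (-6097 - 1*21652))/(-13172 - 4348) = (11027 + (-6097 - 21652))/(-17520) = (11027 - 27749)*(-1/17520) = -16722*(-1/17520) = 2787/2920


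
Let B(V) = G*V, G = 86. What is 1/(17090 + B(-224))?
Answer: -1/2174 ≈ -0.00045998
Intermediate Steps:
B(V) = 86*V
1/(17090 + B(-224)) = 1/(17090 + 86*(-224)) = 1/(17090 - 19264) = 1/(-2174) = -1/2174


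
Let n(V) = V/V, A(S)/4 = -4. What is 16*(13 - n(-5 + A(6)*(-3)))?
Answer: 192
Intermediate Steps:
A(S) = -16 (A(S) = 4*(-4) = -16)
n(V) = 1
16*(13 - n(-5 + A(6)*(-3))) = 16*(13 - 1*1) = 16*(13 - 1) = 16*12 = 192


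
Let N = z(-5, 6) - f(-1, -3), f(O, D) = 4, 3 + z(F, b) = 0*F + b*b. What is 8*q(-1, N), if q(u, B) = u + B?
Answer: 224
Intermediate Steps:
z(F, b) = -3 + b² (z(F, b) = -3 + (0*F + b*b) = -3 + (0 + b²) = -3 + b²)
N = 29 (N = (-3 + 6²) - 1*4 = (-3 + 36) - 4 = 33 - 4 = 29)
q(u, B) = B + u
8*q(-1, N) = 8*(29 - 1) = 8*28 = 224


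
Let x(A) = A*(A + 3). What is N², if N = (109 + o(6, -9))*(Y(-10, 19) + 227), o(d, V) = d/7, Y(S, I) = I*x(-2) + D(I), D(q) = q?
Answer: 25584642304/49 ≈ 5.2214e+8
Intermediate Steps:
x(A) = A*(3 + A)
Y(S, I) = -I (Y(S, I) = I*(-2*(3 - 2)) + I = I*(-2*1) + I = I*(-2) + I = -2*I + I = -I)
o(d, V) = d/7 (o(d, V) = d*(⅐) = d/7)
N = 159952/7 (N = (109 + (⅐)*6)*(-1*19 + 227) = (109 + 6/7)*(-19 + 227) = (769/7)*208 = 159952/7 ≈ 22850.)
N² = (159952/7)² = 25584642304/49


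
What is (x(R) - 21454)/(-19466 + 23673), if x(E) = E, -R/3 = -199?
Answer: -20857/4207 ≈ -4.9577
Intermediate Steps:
R = 597 (R = -3*(-199) = 597)
(x(R) - 21454)/(-19466 + 23673) = (597 - 21454)/(-19466 + 23673) = -20857/4207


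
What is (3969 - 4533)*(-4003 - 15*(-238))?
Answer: 244212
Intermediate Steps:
(3969 - 4533)*(-4003 - 15*(-238)) = -564*(-4003 + 3570) = -564*(-433) = 244212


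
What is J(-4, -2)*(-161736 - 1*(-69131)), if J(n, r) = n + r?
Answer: 555630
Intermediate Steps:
J(-4, -2)*(-161736 - 1*(-69131)) = (-4 - 2)*(-161736 - 1*(-69131)) = -6*(-161736 + 69131) = -6*(-92605) = 555630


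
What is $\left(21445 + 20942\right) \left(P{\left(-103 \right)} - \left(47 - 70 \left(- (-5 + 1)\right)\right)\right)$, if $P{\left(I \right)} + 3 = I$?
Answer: $5383149$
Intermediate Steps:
$P{\left(I \right)} = -3 + I$
$\left(21445 + 20942\right) \left(P{\left(-103 \right)} - \left(47 - 70 \left(- (-5 + 1)\right)\right)\right) = \left(21445 + 20942\right) \left(\left(-3 - 103\right) - \left(47 - 70 \left(- (-5 + 1)\right)\right)\right) = 42387 \left(-106 - \left(47 - 70 \left(\left(-1\right) \left(-4\right)\right)\right)\right) = 42387 \left(-106 + \left(-47 + 70 \cdot 4\right)\right) = 42387 \left(-106 + \left(-47 + 280\right)\right) = 42387 \left(-106 + 233\right) = 42387 \cdot 127 = 5383149$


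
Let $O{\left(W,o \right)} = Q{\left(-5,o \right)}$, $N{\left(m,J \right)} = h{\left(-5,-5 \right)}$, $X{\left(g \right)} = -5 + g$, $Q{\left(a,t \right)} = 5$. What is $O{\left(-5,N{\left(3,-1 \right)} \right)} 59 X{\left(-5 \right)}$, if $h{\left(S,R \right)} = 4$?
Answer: $-2950$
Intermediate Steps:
$N{\left(m,J \right)} = 4$
$O{\left(W,o \right)} = 5$
$O{\left(-5,N{\left(3,-1 \right)} \right)} 59 X{\left(-5 \right)} = 5 \cdot 59 \left(-5 - 5\right) = 295 \left(-10\right) = -2950$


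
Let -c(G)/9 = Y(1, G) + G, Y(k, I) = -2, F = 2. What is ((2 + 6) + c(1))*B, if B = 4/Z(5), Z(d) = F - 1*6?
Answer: -17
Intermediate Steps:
Z(d) = -4 (Z(d) = 2 - 1*6 = 2 - 6 = -4)
c(G) = 18 - 9*G (c(G) = -9*(-2 + G) = 18 - 9*G)
B = -1 (B = 4/(-4) = 4*(-¼) = -1)
((2 + 6) + c(1))*B = ((2 + 6) + (18 - 9*1))*(-1) = (8 + (18 - 9))*(-1) = (8 + 9)*(-1) = 17*(-1) = -17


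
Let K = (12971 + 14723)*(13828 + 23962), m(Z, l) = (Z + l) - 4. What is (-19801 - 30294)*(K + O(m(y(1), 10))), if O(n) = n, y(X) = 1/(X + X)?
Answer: -104854472340635/2 ≈ -5.2427e+13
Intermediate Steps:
y(X) = 1/(2*X)
m(Z, l) = -4 + Z + l
K = 1046556260 (K = 27694*37790 = 1046556260)
(-19801 - 30294)*(K + O(m(y(1), 10))) = (-19801 - 30294)*(1046556260 + (-4 + (½)/1 + 10)) = -50095*(1046556260 + (-4 + (½)*1 + 10)) = -50095*(1046556260 + (-4 + ½ + 10)) = -50095*(1046556260 + 13/2) = -50095*2093112533/2 = -104854472340635/2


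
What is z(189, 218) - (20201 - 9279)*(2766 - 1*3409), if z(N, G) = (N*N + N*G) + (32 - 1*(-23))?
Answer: 7099824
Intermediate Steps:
z(N, G) = 55 + N² + G*N (z(N, G) = (N² + G*N) + (32 + 23) = (N² + G*N) + 55 = 55 + N² + G*N)
z(189, 218) - (20201 - 9279)*(2766 - 1*3409) = (55 + 189² + 218*189) - (20201 - 9279)*(2766 - 1*3409) = (55 + 35721 + 41202) - 10922*(2766 - 3409) = 76978 - 10922*(-643) = 76978 - 1*(-7022846) = 76978 + 7022846 = 7099824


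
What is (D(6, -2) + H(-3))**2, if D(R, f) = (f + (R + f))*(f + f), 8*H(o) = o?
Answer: 4489/64 ≈ 70.141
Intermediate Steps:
H(o) = o/8
D(R, f) = 2*f*(R + 2*f) (D(R, f) = (R + 2*f)*(2*f) = 2*f*(R + 2*f))
(D(6, -2) + H(-3))**2 = (2*(-2)*(6 + 2*(-2)) + (1/8)*(-3))**2 = (2*(-2)*(6 - 4) - 3/8)**2 = (2*(-2)*2 - 3/8)**2 = (-8 - 3/8)**2 = (-67/8)**2 = 4489/64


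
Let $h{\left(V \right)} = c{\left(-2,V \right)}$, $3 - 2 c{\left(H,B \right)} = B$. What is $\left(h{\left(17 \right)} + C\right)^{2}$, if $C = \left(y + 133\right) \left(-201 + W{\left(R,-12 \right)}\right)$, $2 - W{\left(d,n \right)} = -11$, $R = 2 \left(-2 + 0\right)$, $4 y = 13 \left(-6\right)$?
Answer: $455609025$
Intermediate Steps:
$c{\left(H,B \right)} = \frac{3}{2} - \frac{B}{2}$
$y = - \frac{39}{2}$ ($y = \frac{13 \left(-6\right)}{4} = \frac{1}{4} \left(-78\right) = - \frac{39}{2} \approx -19.5$)
$R = -4$ ($R = 2 \left(-2\right) = -4$)
$h{\left(V \right)} = \frac{3}{2} - \frac{V}{2}$
$W{\left(d,n \right)} = 13$ ($W{\left(d,n \right)} = 2 - -11 = 2 + 11 = 13$)
$C = -21338$ ($C = \left(- \frac{39}{2} + 133\right) \left(-201 + 13\right) = \frac{227}{2} \left(-188\right) = -21338$)
$\left(h{\left(17 \right)} + C\right)^{2} = \left(\left(\frac{3}{2} - \frac{17}{2}\right) - 21338\right)^{2} = \left(-7 - 21338\right)^{2} = \left(-21345\right)^{2} = 455609025$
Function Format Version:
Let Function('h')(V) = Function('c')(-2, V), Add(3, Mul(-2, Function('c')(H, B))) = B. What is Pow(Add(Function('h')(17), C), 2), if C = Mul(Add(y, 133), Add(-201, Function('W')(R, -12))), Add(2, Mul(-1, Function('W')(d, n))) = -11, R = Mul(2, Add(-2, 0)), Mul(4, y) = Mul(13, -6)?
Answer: 455609025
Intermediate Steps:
Function('c')(H, B) = Add(Rational(3, 2), Mul(Rational(-1, 2), B))
y = Rational(-39, 2) (y = Mul(Rational(1, 4), Mul(13, -6)) = Mul(Rational(1, 4), -78) = Rational(-39, 2) ≈ -19.500)
R = -4 (R = Mul(2, -2) = -4)
Function('h')(V) = Add(Rational(3, 2), Mul(Rational(-1, 2), V))
Function('W')(d, n) = 13 (Function('W')(d, n) = Add(2, Mul(-1, -11)) = Add(2, 11) = 13)
C = -21338 (C = Mul(Add(Rational(-39, 2), 133), Add(-201, 13)) = Mul(Rational(227, 2), -188) = -21338)
Pow(Add(Function('h')(17), C), 2) = Pow(Add(Add(Rational(3, 2), Mul(Rational(-1, 2), 17)), -21338), 2) = Pow(Add(Add(Rational(3, 2), Rational(-17, 2)), -21338), 2) = Pow(Add(-7, -21338), 2) = Pow(-21345, 2) = 455609025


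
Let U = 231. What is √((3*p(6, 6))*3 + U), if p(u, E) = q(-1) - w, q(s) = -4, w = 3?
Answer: 2*√42 ≈ 12.961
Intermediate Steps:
p(u, E) = -7 (p(u, E) = -4 - 1*3 = -4 - 3 = -7)
√((3*p(6, 6))*3 + U) = √((3*(-7))*3 + 231) = √(-21*3 + 231) = √(-63 + 231) = √168 = 2*√42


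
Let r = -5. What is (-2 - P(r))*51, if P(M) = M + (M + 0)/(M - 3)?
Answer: 969/8 ≈ 121.13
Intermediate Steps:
P(M) = M + M/(-3 + M)
(-2 - P(r))*51 = (-2 - (-5)*(-2 - 5)/(-3 - 5))*51 = (-2 - (-5)*(-7)/(-8))*51 = (-2 - (-5)*(-1)*(-7)/8)*51 = (-2 - 1*(-35/8))*51 = (-2 + 35/8)*51 = (19/8)*51 = 969/8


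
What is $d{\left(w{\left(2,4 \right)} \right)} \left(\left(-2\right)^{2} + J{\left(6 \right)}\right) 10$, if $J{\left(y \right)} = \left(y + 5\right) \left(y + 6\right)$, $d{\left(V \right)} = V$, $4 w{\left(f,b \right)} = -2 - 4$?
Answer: $-2040$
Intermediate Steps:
$w{\left(f,b \right)} = - \frac{3}{2}$ ($w{\left(f,b \right)} = \frac{-2 - 4}{4} = \frac{1}{4} \left(-6\right) = - \frac{3}{2}$)
$J{\left(y \right)} = \left(5 + y\right) \left(6 + y\right)$
$d{\left(w{\left(2,4 \right)} \right)} \left(\left(-2\right)^{2} + J{\left(6 \right)}\right) 10 = - \frac{3 \left(\left(-2\right)^{2} + \left(30 + 6^{2} + 11 \cdot 6\right)\right) 10}{2} = - \frac{3 \left(4 + \left(30 + 36 + 66\right)\right) 10}{2} = - \frac{3 \left(4 + 132\right) 10}{2} = - \frac{3 \cdot 136 \cdot 10}{2} = \left(- \frac{3}{2}\right) 1360 = -2040$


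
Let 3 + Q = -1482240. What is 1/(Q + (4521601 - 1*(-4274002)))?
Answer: 1/7313360 ≈ 1.3674e-7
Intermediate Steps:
Q = -1482243 (Q = -3 - 1482240 = -1482243)
1/(Q + (4521601 - 1*(-4274002))) = 1/(-1482243 + (4521601 - 1*(-4274002))) = 1/(-1482243 + (4521601 + 4274002)) = 1/(-1482243 + 8795603) = 1/7313360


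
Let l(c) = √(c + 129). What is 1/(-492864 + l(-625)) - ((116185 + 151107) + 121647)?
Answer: -5904942952129897/15182182687 - I*√31/60728730748 ≈ -3.8894e+5 - 9.1683e-11*I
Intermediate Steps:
l(c) = √(129 + c)
1/(-492864 + l(-625)) - ((116185 + 151107) + 121647) = 1/(-492864 + √(129 - 625)) - ((116185 + 151107) + 121647) = 1/(-492864 + √(-496)) - (267292 + 121647) = 1/(-492864 + 4*I*√31) - 1*388939 = 1/(-492864 + 4*I*√31) - 388939 = -388939 + 1/(-492864 + 4*I*√31)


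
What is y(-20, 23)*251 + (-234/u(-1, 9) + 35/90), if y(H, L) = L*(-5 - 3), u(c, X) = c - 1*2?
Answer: -829901/18 ≈ -46106.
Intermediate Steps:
u(c, X) = -2 + c (u(c, X) = c - 2 = -2 + c)
y(H, L) = -8*L (y(H, L) = L*(-8) = -8*L)
y(-20, 23)*251 + (-234/u(-1, 9) + 35/90) = -8*23*251 + (-234/(-2 - 1) + 35/90) = -184*251 + (-234/(-3) + 35*(1/90)) = -46184 + (-234*(-1/3) + 7/18) = -46184 + (78 + 7/18) = -46184 + 1411/18 = -829901/18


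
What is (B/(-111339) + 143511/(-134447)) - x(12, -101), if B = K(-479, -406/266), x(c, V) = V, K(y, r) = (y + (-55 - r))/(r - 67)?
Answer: 62828187739939/628706170386 ≈ 99.932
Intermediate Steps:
K(y, r) = (-55 + y - r)/(-67 + r)
B = 10117/1302 (B = (-55 - 479 - (-406)/266)/(-67 - 406/266) = (-55 - 479 - (-406)/266)/(-67 - 406*1/266) = (-55 - 479 - 1*(-29/19))/(-67 - 29/19) = (-55 - 479 + 29/19)/(-1302/19) = -19/1302*(-10117/19) = 10117/1302 ≈ 7.7704)
(B/(-111339) + 143511/(-134447)) - x(12, -101) = ((10117/1302)/(-111339) + 143511/(-134447)) - 1*(-101) = ((10117/1302)*(-1/111339) + 143511*(-1/134447)) + 101 = (-10117/144963378 - 143511/134447) + 101 = -671135469047/628706170386 + 101 = 62828187739939/628706170386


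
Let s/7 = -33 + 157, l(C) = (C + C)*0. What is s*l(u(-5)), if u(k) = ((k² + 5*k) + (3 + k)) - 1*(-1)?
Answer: 0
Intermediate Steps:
u(k) = 4 + k² + 6*k (u(k) = (3 + k² + 6*k) + 1 = 4 + k² + 6*k)
l(C) = 0 (l(C) = (2*C)*0 = 0)
s = 868 (s = 7*(-33 + 157) = 7*124 = 868)
s*l(u(-5)) = 868*0 = 0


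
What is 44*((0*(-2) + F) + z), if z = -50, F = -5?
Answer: -2420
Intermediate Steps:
44*((0*(-2) + F) + z) = 44*((0*(-2) - 5) - 50) = 44*((0 - 5) - 50) = 44*(-5 - 50) = 44*(-55) = -2420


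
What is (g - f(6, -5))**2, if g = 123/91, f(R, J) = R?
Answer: 178929/8281 ≈ 21.607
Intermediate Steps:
g = 123/91 (g = 123*(1/91) = 123/91 ≈ 1.3516)
(g - f(6, -5))**2 = (123/91 - 1*6)**2 = (123/91 - 6)**2 = (-423/91)**2 = 178929/8281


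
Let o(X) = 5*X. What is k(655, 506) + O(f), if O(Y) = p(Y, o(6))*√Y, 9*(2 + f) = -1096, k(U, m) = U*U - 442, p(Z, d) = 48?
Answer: 428583 + 16*I*√1114 ≈ 4.2858e+5 + 534.03*I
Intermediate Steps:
k(U, m) = -442 + U² (k(U, m) = U² - 442 = -442 + U²)
f = -1114/9 (f = -2 + (⅑)*(-1096) = -2 - 1096/9 = -1114/9 ≈ -123.78)
O(Y) = 48*√Y
k(655, 506) + O(f) = (-442 + 655²) + 48*√(-1114/9) = (-442 + 429025) + 48*(I*√1114/3) = 428583 + 16*I*√1114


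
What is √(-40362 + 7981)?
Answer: I*√32381 ≈ 179.95*I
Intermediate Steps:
√(-40362 + 7981) = √(-32381) = I*√32381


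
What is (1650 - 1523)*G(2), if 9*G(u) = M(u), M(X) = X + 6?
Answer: 1016/9 ≈ 112.89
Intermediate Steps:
M(X) = 6 + X
G(u) = ⅔ + u/9 (G(u) = (6 + u)/9 = ⅔ + u/9)
(1650 - 1523)*G(2) = (1650 - 1523)*(⅔ + (⅑)*2) = 127*(⅔ + 2/9) = 127*(8/9) = 1016/9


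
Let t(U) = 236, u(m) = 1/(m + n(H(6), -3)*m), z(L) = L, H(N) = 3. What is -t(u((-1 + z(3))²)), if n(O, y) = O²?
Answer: -236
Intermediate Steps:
u(m) = 1/(10*m) (u(m) = 1/(m + 3²*m) = 1/(m + 9*m) = 1/(10*m))
-t(u((-1 + z(3))²)) = -1*236 = -236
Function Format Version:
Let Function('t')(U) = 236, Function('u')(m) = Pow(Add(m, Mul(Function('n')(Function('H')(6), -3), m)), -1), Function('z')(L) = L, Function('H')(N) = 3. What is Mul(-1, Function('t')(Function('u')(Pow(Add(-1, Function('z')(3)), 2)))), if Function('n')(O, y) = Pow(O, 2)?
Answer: -236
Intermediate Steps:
Function('u')(m) = Mul(Rational(1, 10), Pow(m, -1)) (Function('u')(m) = Pow(Add(m, Mul(Pow(3, 2), m)), -1) = Pow(Add(m, Mul(9, m)), -1) = Pow(Mul(10, m), -1) = Mul(Rational(1, 10), Pow(m, -1)))
Mul(-1, Function('t')(Function('u')(Pow(Add(-1, Function('z')(3)), 2)))) = Mul(-1, 236) = -236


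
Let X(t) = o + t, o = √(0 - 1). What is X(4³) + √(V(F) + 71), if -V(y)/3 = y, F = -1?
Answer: 64 + I + √74 ≈ 72.602 + 1.0*I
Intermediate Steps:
V(y) = -3*y
o = I (o = √(-1) = I ≈ 1.0*I)
X(t) = I + t
X(4³) + √(V(F) + 71) = (I + 4³) + √(-3*(-1) + 71) = (I + 64) + √(3 + 71) = (64 + I) + √74 = 64 + I + √74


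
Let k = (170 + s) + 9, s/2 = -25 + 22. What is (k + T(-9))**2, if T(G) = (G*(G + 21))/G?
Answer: 34225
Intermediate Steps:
s = -6 (s = 2*(-25 + 22) = 2*(-3) = -6)
T(G) = 21 + G (T(G) = (G*(21 + G))/G = 21 + G)
k = 173 (k = (170 - 6) + 9 = 164 + 9 = 173)
(k + T(-9))**2 = (173 + (21 - 9))**2 = (173 + 12)**2 = 185**2 = 34225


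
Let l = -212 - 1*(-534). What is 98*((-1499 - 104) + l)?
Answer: -125538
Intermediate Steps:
l = 322 (l = -212 + 534 = 322)
98*((-1499 - 104) + l) = 98*((-1499 - 104) + 322) = 98*(-1603 + 322) = 98*(-1281) = -125538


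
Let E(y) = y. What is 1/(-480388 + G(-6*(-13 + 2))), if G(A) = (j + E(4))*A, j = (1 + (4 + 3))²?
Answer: -1/475900 ≈ -2.1013e-6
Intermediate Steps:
j = 64 (j = (1 + 7)² = 8² = 64)
G(A) = 68*A (G(A) = (64 + 4)*A = 68*A)
1/(-480388 + G(-6*(-13 + 2))) = 1/(-480388 + 68*(-6*(-13 + 2))) = 1/(-480388 + 68*(-6*(-11))) = 1/(-480388 + 68*66) = 1/(-480388 + 4488) = 1/(-475900) = -1/475900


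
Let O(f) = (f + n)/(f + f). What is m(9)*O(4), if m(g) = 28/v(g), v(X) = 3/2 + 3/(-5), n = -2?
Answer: 70/9 ≈ 7.7778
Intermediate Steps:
v(X) = 9/10 (v(X) = 3*(½) + 3*(-⅕) = 3/2 - ⅗ = 9/10)
O(f) = (-2 + f)/(2*f) (O(f) = (f - 2)/(f + f) = (-2 + f)/((2*f)) = (-2 + f)*(1/(2*f)) = (-2 + f)/(2*f))
m(g) = 280/9 (m(g) = 28/(9/10) = 28*(10/9) = 280/9)
m(9)*O(4) = 280*((½)*(-2 + 4)/4)/9 = 280*((½)*(¼)*2)/9 = (280/9)*(¼) = 70/9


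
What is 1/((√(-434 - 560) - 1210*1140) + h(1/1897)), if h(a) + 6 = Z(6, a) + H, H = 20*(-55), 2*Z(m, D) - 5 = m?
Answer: -5522002/7623126525977 - 4*I*√994/7623126525977 ≈ -7.2438e-7 - 1.6543e-11*I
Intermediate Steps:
Z(m, D) = 5/2 + m/2
H = -1100
h(a) = -2201/2 (h(a) = -6 + ((5/2 + (½)*6) - 1100) = -6 + ((5/2 + 3) - 1100) = -6 + (11/2 - 1100) = -6 - 2189/2 = -2201/2)
1/((√(-434 - 560) - 1210*1140) + h(1/1897)) = 1/((√(-434 - 560) - 1210*1140) - 2201/2) = 1/((√(-994) - 1379400) - 2201/2) = 1/((I*√994 - 1379400) - 2201/2) = 1/((-1379400 + I*√994) - 2201/2) = 1/(-2761001/2 + I*√994)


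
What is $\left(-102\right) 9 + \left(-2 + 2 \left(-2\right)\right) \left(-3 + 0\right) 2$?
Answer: $-882$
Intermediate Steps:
$\left(-102\right) 9 + \left(-2 + 2 \left(-2\right)\right) \left(-3 + 0\right) 2 = -918 + \left(-2 - 4\right) \left(\left(-3\right) 2\right) = -918 - -36 = -918 + 36 = -882$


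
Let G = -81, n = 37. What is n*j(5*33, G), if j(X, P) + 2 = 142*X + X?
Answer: 872941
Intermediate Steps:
j(X, P) = -2 + 143*X (j(X, P) = -2 + (142*X + X) = -2 + 143*X)
n*j(5*33, G) = 37*(-2 + 143*(5*33)) = 37*(-2 + 143*165) = 37*(-2 + 23595) = 37*23593 = 872941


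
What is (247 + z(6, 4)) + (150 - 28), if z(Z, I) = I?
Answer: 373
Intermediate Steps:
(247 + z(6, 4)) + (150 - 28) = (247 + 4) + (150 - 28) = 251 + 122 = 373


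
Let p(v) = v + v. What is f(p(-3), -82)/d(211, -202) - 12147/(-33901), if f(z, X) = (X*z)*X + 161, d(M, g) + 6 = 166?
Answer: -1360300363/5424160 ≈ -250.79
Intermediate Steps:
d(M, g) = 160 (d(M, g) = -6 + 166 = 160)
p(v) = 2*v
f(z, X) = 161 + z*X² (f(z, X) = z*X² + 161 = 161 + z*X²)
f(p(-3), -82)/d(211, -202) - 12147/(-33901) = (161 + (2*(-3))*(-82)²)/160 - 12147/(-33901) = (161 - 6*6724)*(1/160) - 12147*(-1/33901) = (161 - 40344)*(1/160) + 12147/33901 = -40183*1/160 + 12147/33901 = -40183/160 + 12147/33901 = -1360300363/5424160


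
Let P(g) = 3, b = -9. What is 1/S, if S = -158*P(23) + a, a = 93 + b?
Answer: -1/390 ≈ -0.0025641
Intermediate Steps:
a = 84 (a = 93 - 9 = 84)
S = -390 (S = -158*3 + 84 = -474 + 84 = -390)
1/S = 1/(-390) = -1/390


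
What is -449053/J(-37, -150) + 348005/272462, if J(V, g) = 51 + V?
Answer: -30586251604/953617 ≈ -32074.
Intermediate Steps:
-449053/J(-37, -150) + 348005/272462 = -449053/(51 - 37) + 348005/272462 = -449053/14 + 348005*(1/272462) = -449053*1/14 + 348005/272462 = -449053/14 + 348005/272462 = -30586251604/953617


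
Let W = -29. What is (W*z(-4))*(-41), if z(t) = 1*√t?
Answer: 2378*I ≈ 2378.0*I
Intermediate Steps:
z(t) = √t
(W*z(-4))*(-41) = -58*I*(-41) = 2378*I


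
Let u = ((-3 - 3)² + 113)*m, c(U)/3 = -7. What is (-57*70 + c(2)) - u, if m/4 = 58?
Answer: -38579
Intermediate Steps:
m = 232 (m = 4*58 = 232)
c(U) = -21 (c(U) = 3*(-7) = -21)
u = 34568 (u = ((-3 - 3)² + 113)*232 = ((-6)² + 113)*232 = (36 + 113)*232 = 149*232 = 34568)
(-57*70 + c(2)) - u = (-57*70 - 21) - 1*34568 = (-3990 - 21) - 34568 = -4011 - 34568 = -38579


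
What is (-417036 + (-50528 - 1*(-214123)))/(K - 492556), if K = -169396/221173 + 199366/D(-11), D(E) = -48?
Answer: 1345303351032/2636613370175 ≈ 0.51024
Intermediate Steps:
K = -22051253663/5308152 (K = -169396/221173 + 199366/(-48) = -169396*1/221173 + 199366*(-1/48) = -169396/221173 - 99683/24 = -22051253663/5308152 ≈ -4154.2)
(-417036 + (-50528 - 1*(-214123)))/(K - 492556) = (-417036 + (-50528 - 1*(-214123)))/(-22051253663/5308152 - 492556) = (-417036 + (-50528 + 214123))/(-2636613370175/5308152) = (-417036 + 163595)*(-5308152/2636613370175) = -253441*(-5308152/2636613370175) = 1345303351032/2636613370175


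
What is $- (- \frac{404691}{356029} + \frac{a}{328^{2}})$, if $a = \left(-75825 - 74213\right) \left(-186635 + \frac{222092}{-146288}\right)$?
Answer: $- \frac{182305631128891372809}{700409095693696} \approx -2.6028 \cdot 10^{5}$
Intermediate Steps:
$a = \frac{512054993469117}{18286}$ ($a = - 150038 \left(-186635 + 222092 \left(- \frac{1}{146288}\right)\right) = - 150038 \left(-186635 - \frac{55523}{36572}\right) = \left(-150038\right) \left(- \frac{6825670743}{36572}\right) = \frac{512054993469117}{18286} \approx 2.8003 \cdot 10^{10}$)
$- (- \frac{404691}{356029} + \frac{a}{328^{2}}) = - (- \frac{404691}{356029} + \frac{512054993469117}{18286 \cdot 328^{2}}) = - (\left(-404691\right) \frac{1}{356029} + \frac{512054993469117}{18286 \cdot 107584}) = - (- \frac{404691}{356029} + \frac{512054993469117}{18286} \cdot \frac{1}{107584}) = - (- \frac{404691}{356029} + \frac{512054993469117}{1967281024}) = \left(-1\right) \frac{182305631128891372809}{700409095693696} = - \frac{182305631128891372809}{700409095693696}$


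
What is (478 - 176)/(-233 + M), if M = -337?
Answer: -151/285 ≈ -0.52982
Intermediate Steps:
(478 - 176)/(-233 + M) = (478 - 176)/(-233 - 337) = 302/(-570) = 302*(-1/570) = -151/285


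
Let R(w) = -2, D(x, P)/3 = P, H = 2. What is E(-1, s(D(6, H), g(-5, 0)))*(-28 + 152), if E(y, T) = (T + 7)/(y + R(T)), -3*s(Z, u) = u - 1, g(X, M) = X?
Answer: -372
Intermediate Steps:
D(x, P) = 3*P
s(Z, u) = 1/3 - u/3 (s(Z, u) = -(u - 1)/3 = -(-1 + u)/3 = 1/3 - u/3)
E(y, T) = (7 + T)/(-2 + y) (E(y, T) = (T + 7)/(y - 2) = (7 + T)/(-2 + y))
E(-1, s(D(6, H), g(-5, 0)))*(-28 + 152) = ((7 + (1/3 - 1/3*(-5)))/(-2 - 1))*(-28 + 152) = ((7 + (1/3 + 5/3))/(-3))*124 = -(7 + 2)/3*124 = -1/3*9*124 = -3*124 = -372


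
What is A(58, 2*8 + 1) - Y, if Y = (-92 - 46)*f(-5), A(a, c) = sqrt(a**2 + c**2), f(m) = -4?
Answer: -552 + sqrt(3653) ≈ -491.56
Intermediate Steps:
Y = 552 (Y = (-92 - 46)*(-4) = -138*(-4) = 552)
A(58, 2*8 + 1) - Y = sqrt(58**2 + (2*8 + 1)**2) - 1*552 = sqrt(3364 + (16 + 1)**2) - 552 = sqrt(3364 + 17**2) - 552 = sqrt(3364 + 289) - 552 = sqrt(3653) - 552 = -552 + sqrt(3653)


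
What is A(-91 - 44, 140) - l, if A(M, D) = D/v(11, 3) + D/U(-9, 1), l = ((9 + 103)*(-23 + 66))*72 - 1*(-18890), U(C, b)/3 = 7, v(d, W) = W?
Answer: -1096766/3 ≈ -3.6559e+5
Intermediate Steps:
U(C, b) = 21 (U(C, b) = 3*7 = 21)
l = 365642 (l = (112*43)*72 + 18890 = 4816*72 + 18890 = 346752 + 18890 = 365642)
A(M, D) = 8*D/21 (A(M, D) = D/3 + D/21 = 8*D/21)
A(-91 - 44, 140) - l = (8/21)*140 - 1*365642 = 160/3 - 365642 = -1096766/3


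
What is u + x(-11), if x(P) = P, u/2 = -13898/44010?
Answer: -255953/22005 ≈ -11.632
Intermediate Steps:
u = -13898/22005 (u = 2*(-13898/44010) = 2*(-13898*1/44010) = 2*(-6949/22005) = -13898/22005 ≈ -0.63158)
u + x(-11) = -13898/22005 - 11 = -255953/22005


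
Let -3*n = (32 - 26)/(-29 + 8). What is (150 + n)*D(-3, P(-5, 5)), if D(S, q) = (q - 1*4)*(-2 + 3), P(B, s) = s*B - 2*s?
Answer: -40976/7 ≈ -5853.7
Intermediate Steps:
P(B, s) = -2*s + B*s (P(B, s) = B*s - 2*s = -2*s + B*s)
n = 2/21 (n = -(32 - 26)/(3*(-29 + 8)) = -2/(-21) = -2*(-1)/21 = -⅓*(-2/7) = 2/21 ≈ 0.095238)
D(S, q) = -4 + q (D(S, q) = (q - 4)*1 = (-4 + q)*1 = -4 + q)
(150 + n)*D(-3, P(-5, 5)) = (150 + 2/21)*(-4 + 5*(-2 - 5)) = 3152*(-4 + 5*(-7))/21 = 3152*(-4 - 35)/21 = (3152/21)*(-39) = -40976/7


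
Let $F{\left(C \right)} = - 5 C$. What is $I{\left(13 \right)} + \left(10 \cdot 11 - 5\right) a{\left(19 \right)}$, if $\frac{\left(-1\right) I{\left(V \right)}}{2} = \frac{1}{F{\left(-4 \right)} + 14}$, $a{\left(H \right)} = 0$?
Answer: $- \frac{1}{17} \approx -0.058824$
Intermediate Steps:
$I{\left(V \right)} = - \frac{1}{17}$ ($I{\left(V \right)} = - \frac{2}{\left(-5\right) \left(-4\right) + 14} = - \frac{2}{20 + 14} = - \frac{2}{34} = \left(-2\right) \frac{1}{34} = - \frac{1}{17}$)
$I{\left(13 \right)} + \left(10 \cdot 11 - 5\right) a{\left(19 \right)} = - \frac{1}{17} + \left(10 \cdot 11 - 5\right) 0 = - \frac{1}{17} + \left(110 - 5\right) 0 = - \frac{1}{17} + 105 \cdot 0 = - \frac{1}{17} + 0 = - \frac{1}{17}$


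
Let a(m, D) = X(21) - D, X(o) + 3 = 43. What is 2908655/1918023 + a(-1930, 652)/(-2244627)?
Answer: 725557708529/478360690269 ≈ 1.5168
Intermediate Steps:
X(o) = 40 (X(o) = -3 + 43 = 40)
a(m, D) = 40 - D
2908655/1918023 + a(-1930, 652)/(-2244627) = 2908655/1918023 + (40 - 1*652)/(-2244627) = 2908655*(1/1918023) + (40 - 652)*(-1/2244627) = 2908655/1918023 - 612*(-1/2244627) = 2908655/1918023 + 68/249403 = 725557708529/478360690269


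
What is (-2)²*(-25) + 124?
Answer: 24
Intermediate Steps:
(-2)²*(-25) + 124 = 4*(-25) + 124 = -100 + 124 = 24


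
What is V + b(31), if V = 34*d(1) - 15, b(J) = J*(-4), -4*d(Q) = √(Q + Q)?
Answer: -139 - 17*√2/2 ≈ -151.02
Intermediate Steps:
d(Q) = -√2*√Q/4 (d(Q) = -√(Q + Q)/4 = -√2*√Q/4)
b(J) = -4*J
V = -15 - 17*√2/2 (V = 34*(-√2*√1/4) - 15 = 34*(-¼*√2*1) - 15 = 34*(-√2/4) - 15 = -17*√2/2 - 15 = -15 - 17*√2/2 ≈ -27.021)
V + b(31) = (-15 - 17*√2/2) - 4*31 = (-15 - 17*√2/2) - 124 = -139 - 17*√2/2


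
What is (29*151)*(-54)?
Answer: -236466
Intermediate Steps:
(29*151)*(-54) = 4379*(-54) = -236466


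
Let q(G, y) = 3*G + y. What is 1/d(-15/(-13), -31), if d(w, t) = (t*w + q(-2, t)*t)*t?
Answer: -13/447826 ≈ -2.9029e-5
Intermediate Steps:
q(G, y) = y + 3*G
d(w, t) = t*(t*w + t*(-6 + t)) (d(w, t) = (t*w + (t + 3*(-2))*t)*t = (t*w + (t - 6)*t)*t = (t*w + (-6 + t)*t)*t = (t*w + t*(-6 + t))*t = t*(t*w + t*(-6 + t)))
1/d(-15/(-13), -31) = 1/((-31)**2*(-6 - 31 - 15/(-13))) = 1/(961*(-6 - 31 - 15*(-1/13))) = 1/(961*(-6 - 31 + 15/13)) = 1/(961*(-466/13)) = 1/(-447826/13) = -13/447826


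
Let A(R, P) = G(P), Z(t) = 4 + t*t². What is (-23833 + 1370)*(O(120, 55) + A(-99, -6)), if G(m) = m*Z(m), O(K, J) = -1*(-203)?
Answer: -33132925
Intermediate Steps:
Z(t) = 4 + t³
O(K, J) = 203
G(m) = m*(4 + m³)
A(R, P) = P*(4 + P³)
(-23833 + 1370)*(O(120, 55) + A(-99, -6)) = (-23833 + 1370)*(203 - 6*(4 + (-6)³)) = -22463*(203 - 6*(4 - 216)) = -22463*(203 - 6*(-212)) = -22463*(203 + 1272) = -22463*1475 = -33132925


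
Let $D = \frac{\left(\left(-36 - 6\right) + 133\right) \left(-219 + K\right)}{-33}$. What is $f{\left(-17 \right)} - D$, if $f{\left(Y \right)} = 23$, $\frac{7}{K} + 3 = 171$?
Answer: $- \frac{459989}{792} \approx -580.79$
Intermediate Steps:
$K = \frac{1}{24}$ ($K = \frac{7}{-3 + 171} = \frac{7}{168} = 7 \cdot \frac{1}{168} = \frac{1}{24} \approx 0.041667$)
$D = \frac{478205}{792}$ ($D = \frac{\left(\left(-36 - 6\right) + 133\right) \left(-219 + \frac{1}{24}\right)}{-33} = \left(\left(-36 - 6\right) + 133\right) \left(- \frac{5255}{24}\right) \left(- \frac{1}{33}\right) = \left(-42 + 133\right) \left(- \frac{5255}{24}\right) \left(- \frac{1}{33}\right) = 91 \left(- \frac{5255}{24}\right) \left(- \frac{1}{33}\right) = \left(- \frac{478205}{24}\right) \left(- \frac{1}{33}\right) = \frac{478205}{792} \approx 603.79$)
$f{\left(-17 \right)} - D = 23 - \frac{478205}{792} = - \frac{459989}{792}$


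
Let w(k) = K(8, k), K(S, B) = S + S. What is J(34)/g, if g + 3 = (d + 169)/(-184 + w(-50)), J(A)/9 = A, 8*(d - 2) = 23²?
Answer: -58752/847 ≈ -69.365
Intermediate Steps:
d = 545/8 (d = 2 + (⅛)*23² = 2 + (⅛)*529 = 2 + 529/8 = 545/8 ≈ 68.125)
K(S, B) = 2*S
J(A) = 9*A
w(k) = 16 (w(k) = 2*8 = 16)
g = -847/192 (g = -3 + (545/8 + 169)/(-184 + 16) = -3 + (1897/8)/(-168) = -3 + (1897/8)*(-1/168) = -3 - 271/192 = -847/192 ≈ -4.4115)
J(34)/g = (9*34)/(-847/192) = 306*(-192/847) = -58752/847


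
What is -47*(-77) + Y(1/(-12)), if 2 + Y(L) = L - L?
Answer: 3617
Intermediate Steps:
Y(L) = -2 (Y(L) = -2 + (L - L) = -2 + 0 = -2)
-47*(-77) + Y(1/(-12)) = -47*(-77) - 2 = 3619 - 2 = 3617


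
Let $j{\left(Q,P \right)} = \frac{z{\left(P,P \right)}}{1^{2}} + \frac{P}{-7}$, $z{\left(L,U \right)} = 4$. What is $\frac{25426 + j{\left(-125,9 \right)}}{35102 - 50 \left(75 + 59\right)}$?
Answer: $\frac{178001}{198814} \approx 0.89531$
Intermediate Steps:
$j{\left(Q,P \right)} = 4 - \frac{P}{7}$ ($j{\left(Q,P \right)} = \frac{4}{1^{2}} + \frac{P}{-7} = \frac{4}{1} + P \left(- \frac{1}{7}\right) = 4 \cdot 1 - \frac{P}{7} = 4 - \frac{P}{7}$)
$\frac{25426 + j{\left(-125,9 \right)}}{35102 - 50 \left(75 + 59\right)} = \frac{25426 + \left(4 - \frac{9}{7}\right)}{35102 - 50 \left(75 + 59\right)} = \frac{25426 + \left(4 - \frac{9}{7}\right)}{35102 - 6700} = \frac{25426 + \frac{19}{7}}{35102 - 6700} = \frac{178001}{7 \cdot 28402} = \frac{178001}{7} \cdot \frac{1}{28402} = \frac{178001}{198814}$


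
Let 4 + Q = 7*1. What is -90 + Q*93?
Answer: 189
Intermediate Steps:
Q = 3 (Q = -4 + 7*1 = -4 + 7 = 3)
-90 + Q*93 = -90 + 3*93 = -90 + 279 = 189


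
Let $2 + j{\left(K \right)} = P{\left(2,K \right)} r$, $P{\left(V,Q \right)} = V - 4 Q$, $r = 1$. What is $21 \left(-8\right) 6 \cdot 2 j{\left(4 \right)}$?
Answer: $32256$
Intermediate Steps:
$P{\left(V,Q \right)} = V - 4 Q$
$j{\left(K \right)} = - 4 K$ ($j{\left(K \right)} = -2 + \left(2 - 4 K\right) 1 = -2 - \left(-2 + 4 K\right) = - 4 K$)
$21 \left(-8\right) 6 \cdot 2 j{\left(4 \right)} = 21 \left(-8\right) 6 \cdot 2 \left(\left(-4\right) 4\right) = - 168 \cdot 12 \left(-16\right) = \left(-168\right) \left(-192\right) = 32256$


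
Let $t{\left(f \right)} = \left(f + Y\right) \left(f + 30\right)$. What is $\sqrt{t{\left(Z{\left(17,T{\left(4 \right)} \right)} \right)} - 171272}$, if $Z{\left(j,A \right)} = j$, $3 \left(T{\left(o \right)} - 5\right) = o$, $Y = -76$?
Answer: $i \sqrt{174045} \approx 417.19 i$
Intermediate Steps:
$T{\left(o \right)} = 5 + \frac{o}{3}$
$t{\left(f \right)} = \left(-76 + f\right) \left(30 + f\right)$ ($t{\left(f \right)} = \left(f - 76\right) \left(f + 30\right) = \left(-76 + f\right) \left(30 + f\right)$)
$\sqrt{t{\left(Z{\left(17,T{\left(4 \right)} \right)} \right)} - 171272} = \sqrt{\left(-2280 + 17^{2} - 782\right) - 171272} = \sqrt{\left(-2280 + 289 - 782\right) - 171272} = \sqrt{-2773 - 171272} = \sqrt{-174045} = i \sqrt{174045}$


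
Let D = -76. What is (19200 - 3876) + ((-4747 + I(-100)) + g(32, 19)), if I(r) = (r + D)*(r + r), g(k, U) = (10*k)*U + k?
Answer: 51889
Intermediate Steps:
g(k, U) = k + 10*U*k (g(k, U) = 10*U*k + k = k + 10*U*k)
I(r) = 2*r*(-76 + r) (I(r) = (r - 76)*(r + r) = (-76 + r)*(2*r) = 2*r*(-76 + r))
(19200 - 3876) + ((-4747 + I(-100)) + g(32, 19)) = (19200 - 3876) + ((-4747 + 2*(-100)*(-76 - 100)) + 32*(1 + 10*19)) = 15324 + ((-4747 + 2*(-100)*(-176)) + 32*(1 + 190)) = 15324 + ((-4747 + 35200) + 32*191) = 15324 + (30453 + 6112) = 15324 + 36565 = 51889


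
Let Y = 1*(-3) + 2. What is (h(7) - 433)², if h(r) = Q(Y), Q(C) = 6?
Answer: 182329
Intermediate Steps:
Y = -1 (Y = -3 + 2 = -1)
h(r) = 6
(h(7) - 433)² = (6 - 433)² = (-427)² = 182329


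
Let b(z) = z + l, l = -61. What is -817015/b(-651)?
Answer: 817015/712 ≈ 1147.5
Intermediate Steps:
b(z) = -61 + z (b(z) = z - 61 = -61 + z)
-817015/b(-651) = -817015/(-61 - 651) = -817015/(-712) = -817015*(-1/712) = 817015/712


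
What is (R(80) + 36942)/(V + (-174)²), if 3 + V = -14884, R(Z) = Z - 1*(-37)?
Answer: 3369/1399 ≈ 2.4081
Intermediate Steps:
R(Z) = 37 + Z (R(Z) = Z + 37 = 37 + Z)
V = -14887 (V = -3 - 14884 = -14887)
(R(80) + 36942)/(V + (-174)²) = ((37 + 80) + 36942)/(-14887 + (-174)²) = (117 + 36942)/(-14887 + 30276) = 37059/15389 = 37059*(1/15389) = 3369/1399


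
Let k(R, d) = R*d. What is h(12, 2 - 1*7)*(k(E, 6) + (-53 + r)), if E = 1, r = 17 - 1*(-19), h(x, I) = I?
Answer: 55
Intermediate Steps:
r = 36 (r = 17 + 19 = 36)
h(12, 2 - 1*7)*(k(E, 6) + (-53 + r)) = (2 - 1*7)*(1*6 + (-53 + 36)) = (2 - 7)*(6 - 17) = -5*(-11) = 55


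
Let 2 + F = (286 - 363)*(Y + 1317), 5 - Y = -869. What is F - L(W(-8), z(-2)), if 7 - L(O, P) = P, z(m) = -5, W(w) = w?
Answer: -168721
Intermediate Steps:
Y = 874 (Y = 5 - 1*(-869) = 5 + 869 = 874)
L(O, P) = 7 - P
F = -168709 (F = -2 + (286 - 363)*(874 + 1317) = -2 - 77*2191 = -2 - 168707 = -168709)
F - L(W(-8), z(-2)) = -168709 - (7 - 1*(-5)) = -168709 - (7 + 5) = -168709 - 1*12 = -168709 - 12 = -168721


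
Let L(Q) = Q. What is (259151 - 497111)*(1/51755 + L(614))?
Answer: -1512358159032/10351 ≈ -1.4611e+8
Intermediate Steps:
(259151 - 497111)*(1/51755 + L(614)) = (259151 - 497111)*(1/51755 + 614) = -237960*(1/51755 + 614) = -237960*31777571/51755 = -1512358159032/10351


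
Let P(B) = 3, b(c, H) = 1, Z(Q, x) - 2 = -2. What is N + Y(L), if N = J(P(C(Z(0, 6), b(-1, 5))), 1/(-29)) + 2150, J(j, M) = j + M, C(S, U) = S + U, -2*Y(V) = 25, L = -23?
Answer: 124147/58 ≈ 2140.5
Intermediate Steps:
Y(V) = -25/2 (Y(V) = -½*25 = -25/2)
Z(Q, x) = 0 (Z(Q, x) = 2 - 2 = 0)
J(j, M) = M + j
N = 62436/29 (N = (1/(-29) + 3) + 2150 = (-1/29 + 3) + 2150 = 86/29 + 2150 = 62436/29 ≈ 2153.0)
N + Y(L) = 62436/29 - 25/2 = 124147/58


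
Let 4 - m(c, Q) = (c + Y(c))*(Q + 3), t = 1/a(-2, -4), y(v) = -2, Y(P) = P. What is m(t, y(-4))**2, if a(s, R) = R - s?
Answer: 25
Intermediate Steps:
t = -1/2 (t = 1/(-4 - 1*(-2)) = 1/(-4 + 2) = 1/(-2) = -1/2 ≈ -0.50000)
m(c, Q) = 4 - 2*c*(3 + Q) (m(c, Q) = 4 - (c + c)*(Q + 3) = 4 - 2*c*(3 + Q))
m(t, y(-4))**2 = (4 - 6*(-1/2) - 2*(-2)*(-1/2))**2 = (4 + 3 - 2)**2 = 5**2 = 25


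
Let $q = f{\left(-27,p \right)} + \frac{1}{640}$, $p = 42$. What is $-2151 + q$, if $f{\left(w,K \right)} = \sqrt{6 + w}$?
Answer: $- \frac{1376639}{640} + i \sqrt{21} \approx -2151.0 + 4.5826 i$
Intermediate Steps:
$q = \frac{1}{640} + i \sqrt{21}$ ($q = \sqrt{6 - 27} + \frac{1}{640} = \sqrt{-21} + \frac{1}{640} = i \sqrt{21} + \frac{1}{640} = \frac{1}{640} + i \sqrt{21} \approx 0.0015625 + 4.5826 i$)
$-2151 + q = -2151 + \left(\frac{1}{640} + i \sqrt{21}\right) = - \frac{1376639}{640} + i \sqrt{21}$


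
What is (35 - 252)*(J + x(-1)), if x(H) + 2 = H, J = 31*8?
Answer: -53165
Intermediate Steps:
J = 248
x(H) = -2 + H
(35 - 252)*(J + x(-1)) = (35 - 252)*(248 + (-2 - 1)) = -217*(248 - 3) = -217*245 = -53165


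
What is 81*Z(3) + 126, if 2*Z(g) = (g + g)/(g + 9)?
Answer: 585/4 ≈ 146.25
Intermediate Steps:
Z(g) = g/(9 + g) (Z(g) = ((g + g)/(g + 9))/2 = ((2*g)/(9 + g))/2 = (2*g/(9 + g))/2 = g/(9 + g))
81*Z(3) + 126 = 81*(3/(9 + 3)) + 126 = 81*(3/12) + 126 = 81*(3*(1/12)) + 126 = 81*(¼) + 126 = 81/4 + 126 = 585/4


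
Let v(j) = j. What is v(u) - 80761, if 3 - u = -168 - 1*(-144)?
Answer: -80734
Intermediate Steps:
u = 27 (u = 3 - (-168 - 1*(-144)) = 3 - (-168 + 144) = 3 - 1*(-24) = 3 + 24 = 27)
v(u) - 80761 = 27 - 80761 = -80734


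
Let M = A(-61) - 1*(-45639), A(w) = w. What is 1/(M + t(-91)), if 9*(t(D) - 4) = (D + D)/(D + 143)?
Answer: 18/820469 ≈ 2.1939e-5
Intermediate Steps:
t(D) = 4 + 2*D/(9*(143 + D)) (t(D) = 4 + ((D + D)/(D + 143))/9 = 4 + ((2*D)/(143 + D))/9 = 4 + (2*D/(143 + D))/9 = 4 + 2*D/(9*(143 + D)))
M = 45578 (M = -61 - 1*(-45639) = -61 + 45639 = 45578)
1/(M + t(-91)) = 1/(45578 + 2*(2574 + 19*(-91))/(9*(143 - 91))) = 1/(45578 + (2/9)*(2574 - 1729)/52) = 1/(45578 + (2/9)*(1/52)*845) = 1/(45578 + 65/18) = 1/(820469/18) = 18/820469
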